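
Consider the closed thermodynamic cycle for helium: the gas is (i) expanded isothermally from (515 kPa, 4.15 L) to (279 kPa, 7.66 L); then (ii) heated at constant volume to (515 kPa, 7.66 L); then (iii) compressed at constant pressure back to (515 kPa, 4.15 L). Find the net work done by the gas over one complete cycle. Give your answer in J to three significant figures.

W_net ≈ -498 J

Leg (i): W = PᵢVᵢ ln(V_f/Vᵢ) = (2137) ln(7.66/4.15) = 1310 J.
Leg (ii): W = 0.
Leg (iii): W = PΔV = (515)(4.15 − 7.66) = -1808 J.
W_net = 1310 − 1808 = -497.7 J.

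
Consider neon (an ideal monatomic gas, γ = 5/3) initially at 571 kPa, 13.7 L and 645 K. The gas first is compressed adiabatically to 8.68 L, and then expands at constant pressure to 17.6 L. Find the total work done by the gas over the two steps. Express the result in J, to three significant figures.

W_total ≈ 6730 J

Step 1 (adiabatic): W = (P₁V₁ − P₂V₂)/(γ−1) = (7823 − 10605)/0.667 = -4173 J.
After step 1: P = 1222 kPa, V = 8.68 L, T = 874.4 K.
Step 2 (isobaric): W = PΔV = (1222 kPa)(17.6 − 8.68 L) = 10898 J.
W_total = -4173 + 10898 = 6725 J.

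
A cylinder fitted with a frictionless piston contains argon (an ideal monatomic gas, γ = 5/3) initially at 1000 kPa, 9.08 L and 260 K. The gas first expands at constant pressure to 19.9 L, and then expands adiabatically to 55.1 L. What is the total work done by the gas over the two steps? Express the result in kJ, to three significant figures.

W_total ≈ 25.5 kJ

Step 1 (isobaric): W = PΔV = (1000 kPa)(19.9 − 9.08 L) = 10820 J.
After step 1: P = 1000 kPa, V = 19.9 L, T = 569.8 K.
Step 2 (adiabatic): W = (P₁V₁ − P₂V₂)/(γ−1) = (19900 − 10092)/0.667 = 14712 J.
W_total = 10820 + 14712 = 25532 J.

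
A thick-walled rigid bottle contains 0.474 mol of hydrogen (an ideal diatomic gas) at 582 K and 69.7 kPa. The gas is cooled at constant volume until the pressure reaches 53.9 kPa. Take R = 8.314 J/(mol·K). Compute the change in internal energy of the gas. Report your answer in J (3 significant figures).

Constant volume ⇒ W = 0, so Q = ΔU = nCᵥΔT with Cᵥ = 5R/2 = 20.79 J/(mol·K).
At constant V, T₂/T₁ = P₂/P₁ ⇒ ΔT = T₁(P₂/P₁ − 1) = 582·(53.9/69.7 − 1) = -131.9 K.
ΔU = (0.474)(20.79)(-131.9) = -1300 J.

ΔU ≈ -1300 J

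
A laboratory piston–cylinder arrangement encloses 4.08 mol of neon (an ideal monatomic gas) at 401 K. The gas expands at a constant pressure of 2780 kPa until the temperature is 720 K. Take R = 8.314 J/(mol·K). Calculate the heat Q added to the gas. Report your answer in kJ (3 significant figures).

Q ≈ 27.1 kJ

Isobaric: W = nRΔT = (4.08)(8.314)(319) = 10821 J.
ΔU = nCᵥΔT with Cᵥ = 3R/2: ΔU = (4.08)(12.47)(319) = 16231 J.
Q = ΔU + W = 16231 + 10821 = 27052 J.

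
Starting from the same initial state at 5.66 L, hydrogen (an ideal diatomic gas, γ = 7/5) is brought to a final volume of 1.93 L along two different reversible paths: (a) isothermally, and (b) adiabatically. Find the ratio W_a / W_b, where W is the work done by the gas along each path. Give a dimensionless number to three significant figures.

Path (a) isothermal: W = P₁V₁ ln(V₂/V₁) → W_a/(P₁V₁) = -1.076.
Path (b) adiabatic: W = P₁V₁(1 − (V₁/V₂)^(γ−1))/(γ−1) → W_b/(P₁V₁) = -1.345.
W_a / W_b = -1.076 / -1.345 = 0.8002.

W_a / W_b ≈ 0.800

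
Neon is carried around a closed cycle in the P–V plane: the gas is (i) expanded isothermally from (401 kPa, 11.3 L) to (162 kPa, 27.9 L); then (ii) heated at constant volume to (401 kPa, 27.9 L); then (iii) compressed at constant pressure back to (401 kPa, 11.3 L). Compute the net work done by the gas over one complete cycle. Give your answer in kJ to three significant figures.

Leg (i): W = PᵢVᵢ ln(V_f/Vᵢ) = (4531) ln(27.9/11.3) = 4095 J.
Leg (ii): W = 0.
Leg (iii): W = PΔV = (401)(11.3 − 27.9) = -6657 J.
W_net = 4095 − 6657 = -2561 J.

W_net ≈ -2.56 kJ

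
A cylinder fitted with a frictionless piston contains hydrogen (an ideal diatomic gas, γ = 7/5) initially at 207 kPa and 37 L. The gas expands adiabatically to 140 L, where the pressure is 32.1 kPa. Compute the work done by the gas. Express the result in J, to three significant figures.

Adiabatic: W = (P₁V₁ − P₂V₂)/(γ − 1) with γ = 7/5.
P₁V₁ = 7659 J, P₂V₂ = 4494 J.
W = (7659 − 4494) / 0.4 = 7913 J.

W ≈ 7910 J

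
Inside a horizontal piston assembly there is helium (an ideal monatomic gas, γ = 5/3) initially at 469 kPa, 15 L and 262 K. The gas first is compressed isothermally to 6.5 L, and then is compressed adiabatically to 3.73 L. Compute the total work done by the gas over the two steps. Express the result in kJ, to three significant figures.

W_total ≈ -10.6 kJ

Step 1 (isothermal): W = P₁V₁ ln(V₂/V₁) = (7035) ln(6.5/15) = -5883 J.
After step 1: P = 1082 kPa, V = 6.5 L, T = 262 K.
Step 2 (adiabatic): W = (P₁V₁ − P₂V₂)/(γ−1) = (7035 − 10187)/0.667 = -4729 J.
W_total = -5883 − 4729 = -10612 J.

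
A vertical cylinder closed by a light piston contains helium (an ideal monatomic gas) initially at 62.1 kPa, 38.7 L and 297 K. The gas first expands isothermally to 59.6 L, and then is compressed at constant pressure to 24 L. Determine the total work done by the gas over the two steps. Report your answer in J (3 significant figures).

W_total ≈ -398 J

Step 1 (isothermal): W = P₁V₁ ln(V₂/V₁) = (2403) ln(59.6/38.7) = 1038 J.
After step 1: P = 40.32 kPa, V = 59.6 L, T = 297 K.
Step 2 (isobaric): W = PΔV = (40.32 kPa)(24 − 59.6 L) = -1436 J.
W_total = 1038 − 1436 = -397.7 J.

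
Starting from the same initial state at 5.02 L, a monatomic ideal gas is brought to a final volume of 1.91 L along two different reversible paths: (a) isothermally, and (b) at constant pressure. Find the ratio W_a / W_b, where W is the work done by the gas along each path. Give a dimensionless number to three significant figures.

W_a / W_b ≈ 1.56

Path (a) isothermal: W = P₁V₁ ln(V₂/V₁) → W_a/(P₁V₁) = -0.9663.
Path (b) isobaric: W = P₁(V₂ − V₁) → W_b/(P₁V₁) = -0.6195.
W_a / W_b = -0.9663 / -0.6195 = 1.56.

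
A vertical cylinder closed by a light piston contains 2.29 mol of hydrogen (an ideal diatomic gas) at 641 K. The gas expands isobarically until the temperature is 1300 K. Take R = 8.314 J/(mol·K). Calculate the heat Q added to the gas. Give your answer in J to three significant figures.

Isobaric: W = nRΔT = (2.29)(8.314)(659) = 12547 J.
ΔU = nCᵥΔT with Cᵥ = 5R/2: ΔU = (2.29)(20.79)(659) = 31367 J.
Q = ΔU + W = 31367 + 12547 = 43914 J.

Q ≈ 43900 J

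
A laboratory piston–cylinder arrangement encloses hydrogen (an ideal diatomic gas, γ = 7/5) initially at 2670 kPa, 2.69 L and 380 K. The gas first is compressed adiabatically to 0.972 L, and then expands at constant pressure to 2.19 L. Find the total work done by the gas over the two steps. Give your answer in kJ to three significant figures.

W_total ≈ 4.50 kJ

Step 1 (adiabatic): W = (P₁V₁ − P₂V₂)/(γ−1) = (7182 − 10792)/0.4 = -9024 J.
After step 1: P = 11103 kPa, V = 0.972 L, T = 571 K.
Step 2 (isobaric): W = PΔV = (11103 kPa)(2.19 − 0.972 L) = 13523 J.
W_total = -9024 + 13523 = 4499 J.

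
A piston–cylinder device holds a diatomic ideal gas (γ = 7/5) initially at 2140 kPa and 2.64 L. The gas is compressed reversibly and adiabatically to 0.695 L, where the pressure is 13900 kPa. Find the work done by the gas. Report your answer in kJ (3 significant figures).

W ≈ -10.0 kJ

Adiabatic: W = (P₁V₁ − P₂V₂)/(γ − 1) with γ = 7/5.
P₁V₁ = 5650 J, P₂V₂ = 9660 J.
W = (5650 − 9660) / 0.4 = -10027 J.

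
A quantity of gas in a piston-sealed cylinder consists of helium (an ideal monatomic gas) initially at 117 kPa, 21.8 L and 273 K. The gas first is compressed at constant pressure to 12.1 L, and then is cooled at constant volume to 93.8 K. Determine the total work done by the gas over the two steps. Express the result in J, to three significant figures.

Step 1 (isobaric): W = PΔV = (117 kPa)(12.1 − 21.8 L) = -1135 J.
Step 2 (isochoric): W = 0 (constant volume).
W_total = -1135 + 0 = -1135 J.

W_total ≈ -1130 J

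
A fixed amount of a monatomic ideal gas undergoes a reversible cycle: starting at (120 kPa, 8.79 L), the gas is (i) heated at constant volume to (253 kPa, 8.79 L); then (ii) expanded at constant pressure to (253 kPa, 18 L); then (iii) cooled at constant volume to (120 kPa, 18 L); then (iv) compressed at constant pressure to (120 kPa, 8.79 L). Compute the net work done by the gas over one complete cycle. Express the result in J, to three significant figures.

Constant-volume legs do no work.
W(ii) = (253)(18 − 8.79) = 2330 J; W(iv) = (120)(8.79 − 18) = -1105 J.
W_net = 2330 − 1105 = 1225 J (the clockwise enclosed area).

W_net ≈ 1220 J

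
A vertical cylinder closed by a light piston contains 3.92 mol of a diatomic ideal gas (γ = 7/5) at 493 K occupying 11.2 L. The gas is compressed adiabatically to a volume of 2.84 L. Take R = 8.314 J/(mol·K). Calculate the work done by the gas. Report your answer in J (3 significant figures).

Adiabatic: TV^(γ−1) = const with γ = 7/5.
T₂ = T₁ (V₁/V₂)^(γ−1) = 493 × (11.2/2.84)^0.4 = 493 × 1.731 = 853.5 K.
W_by = nCᵥ(T₁ − T₂) = (3.92)(20.79)(493 − 853.5) = -29373 J.

W ≈ -29400 J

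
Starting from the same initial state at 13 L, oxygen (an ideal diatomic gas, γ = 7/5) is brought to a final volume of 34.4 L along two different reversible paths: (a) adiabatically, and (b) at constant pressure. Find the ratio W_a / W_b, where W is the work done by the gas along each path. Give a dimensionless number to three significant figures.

W_a / W_b ≈ 0.490

Path (a) adiabatic: W = P₁V₁(1 − (V₁/V₂)^(γ−1))/(γ−1) → W_a/(P₁V₁) = 0.8061.
Path (b) isobaric: W = P₁(V₂ − V₁) → W_b/(P₁V₁) = 1.646.
W_a / W_b = 0.8061 / 1.646 = 0.4897.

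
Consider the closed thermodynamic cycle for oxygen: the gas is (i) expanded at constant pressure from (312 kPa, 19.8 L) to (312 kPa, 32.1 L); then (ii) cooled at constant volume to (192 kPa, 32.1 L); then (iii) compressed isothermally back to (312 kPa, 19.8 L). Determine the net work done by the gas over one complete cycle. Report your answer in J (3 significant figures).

Leg (i): W = PΔV = (312)(32.1 − 19.8) = 3838 J.
Leg (ii): W = 0.
Leg (iii): W = PᵢVᵢ ln(V_f/Vᵢ) = (6163) ln(19.8/32.1) = -2978 J.
W_net = 3838 − 2978 = 859.7 J.

W_net ≈ 860 J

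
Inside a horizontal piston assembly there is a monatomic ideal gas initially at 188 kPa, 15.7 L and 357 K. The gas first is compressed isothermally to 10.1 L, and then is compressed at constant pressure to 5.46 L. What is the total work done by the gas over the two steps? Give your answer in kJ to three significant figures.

Step 1 (isothermal): W = P₁V₁ ln(V₂/V₁) = (2952) ln(10.1/15.7) = -1302 J.
After step 1: P = 292.2 kPa, V = 10.1 L, T = 357 K.
Step 2 (isobaric): W = PΔV = (292.2 kPa)(5.46 − 10.1 L) = -1356 J.
W_total = -1302 − 1356 = -2658 J.

W_total ≈ -2.66 kJ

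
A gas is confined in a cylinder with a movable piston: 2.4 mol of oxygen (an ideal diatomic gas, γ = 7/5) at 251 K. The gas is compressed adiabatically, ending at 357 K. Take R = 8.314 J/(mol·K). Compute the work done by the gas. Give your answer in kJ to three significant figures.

W ≈ -5.29 kJ

Adiabatic ⇒ Q = 0, so W_by = −ΔU = nCᵥ(T₁ − T₂).
Cᵥ = 5R/2 = 20.79 J/(mol·K).
W = (2.4)(20.79)(251 − 357) = -5288 J.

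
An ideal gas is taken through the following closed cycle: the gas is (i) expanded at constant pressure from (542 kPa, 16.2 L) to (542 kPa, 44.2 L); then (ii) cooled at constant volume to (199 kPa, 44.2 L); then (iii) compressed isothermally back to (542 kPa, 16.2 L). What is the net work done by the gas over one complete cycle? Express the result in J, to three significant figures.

Leg (i): W = PΔV = (542)(44.2 − 16.2) = 15176 J.
Leg (ii): W = 0.
Leg (iii): W = PᵢVᵢ ln(V_f/Vᵢ) = (8796) ln(16.2/44.2) = -8828 J.
W_net = 15176 − 8828 = 6348 J.

W_net ≈ 6350 J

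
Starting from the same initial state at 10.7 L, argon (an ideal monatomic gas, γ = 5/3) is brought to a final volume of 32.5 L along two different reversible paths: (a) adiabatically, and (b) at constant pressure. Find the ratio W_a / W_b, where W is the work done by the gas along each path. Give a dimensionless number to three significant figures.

Path (a) adiabatic: W = P₁V₁(1 − (V₁/V₂)^(γ−1))/(γ−1) → W_a/(P₁V₁) = 0.7848.
Path (b) isobaric: W = P₁(V₂ − V₁) → W_b/(P₁V₁) = 2.037.
W_a / W_b = 0.7848 / 2.037 = 0.3852.

W_a / W_b ≈ 0.385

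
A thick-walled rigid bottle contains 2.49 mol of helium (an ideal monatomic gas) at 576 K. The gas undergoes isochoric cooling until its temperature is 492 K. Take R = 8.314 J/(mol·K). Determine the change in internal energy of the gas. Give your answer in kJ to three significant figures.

ΔU ≈ -2.61 kJ

Constant volume ⇒ W = 0, so Q = ΔU = nCᵥΔT with Cᵥ = 3R/2 = 12.47 J/(mol·K).
ΔU = (2.49)(12.47)(492 − 576) = -2608 J.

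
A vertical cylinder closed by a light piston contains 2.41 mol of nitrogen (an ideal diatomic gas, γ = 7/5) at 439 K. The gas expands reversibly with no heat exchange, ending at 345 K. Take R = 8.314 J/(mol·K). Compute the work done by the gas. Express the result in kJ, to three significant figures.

W ≈ 4.71 kJ

Adiabatic ⇒ Q = 0, so W_by = −ΔU = nCᵥ(T₁ − T₂).
Cᵥ = 5R/2 = 20.79 J/(mol·K).
W = (2.41)(20.79)(439 − 345) = 4709 J.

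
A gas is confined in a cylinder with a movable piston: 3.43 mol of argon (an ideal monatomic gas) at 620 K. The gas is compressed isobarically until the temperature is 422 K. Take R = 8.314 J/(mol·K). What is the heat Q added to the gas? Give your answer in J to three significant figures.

Isobaric: W = nRΔT = (3.43)(8.314)(-198) = -5646 J.
ΔU = nCᵥΔT with Cᵥ = 3R/2: ΔU = (3.43)(12.47)(-198) = -8470 J.
Q = ΔU + W = -8470 − 5646 = -14116 J.

Q ≈ -14100 J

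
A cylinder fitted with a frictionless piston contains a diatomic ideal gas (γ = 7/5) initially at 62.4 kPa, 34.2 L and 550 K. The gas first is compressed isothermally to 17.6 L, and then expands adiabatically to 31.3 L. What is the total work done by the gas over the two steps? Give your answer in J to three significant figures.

Step 1 (isothermal): W = P₁V₁ ln(V₂/V₁) = (2134) ln(17.6/34.2) = -1418 J.
After step 1: P = 121.3 kPa, V = 17.6 L, T = 550 K.
Step 2 (adiabatic): W = (P₁V₁ − P₂V₂)/(γ−1) = (2134 − 1695)/0.4 = 1097 J.
W_total = -1418 + 1097 = -320.3 J.

W_total ≈ -320 J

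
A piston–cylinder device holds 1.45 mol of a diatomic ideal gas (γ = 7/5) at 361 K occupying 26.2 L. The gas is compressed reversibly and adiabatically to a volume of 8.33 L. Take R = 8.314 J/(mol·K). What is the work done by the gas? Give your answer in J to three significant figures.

Adiabatic: TV^(γ−1) = const with γ = 7/5.
T₂ = T₁ (V₁/V₂)^(γ−1) = 361 × (26.2/8.33)^0.4 = 361 × 1.581 = 570.9 K.
W_by = nCᵥ(T₁ − T₂) = (1.45)(20.79)(361 − 570.9) = -6326 J.

W ≈ -6330 J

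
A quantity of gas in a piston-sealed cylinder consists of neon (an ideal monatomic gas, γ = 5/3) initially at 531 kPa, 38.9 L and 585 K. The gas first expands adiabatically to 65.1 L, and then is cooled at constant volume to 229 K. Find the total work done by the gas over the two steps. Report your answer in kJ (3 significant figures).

W_total ≈ 9.00 kJ

Step 1 (adiabatic): W = (P₁V₁ − P₂V₂)/(γ−1) = (20656 − 14654)/0.667 = 9003 J.
Step 2 (isochoric): W = 0 (constant volume).
W_total = 9003 + 0 = 9003 J.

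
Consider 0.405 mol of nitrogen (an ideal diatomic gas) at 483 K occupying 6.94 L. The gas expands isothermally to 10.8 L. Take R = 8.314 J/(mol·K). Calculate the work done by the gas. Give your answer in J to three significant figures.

W ≈ 719 J

Isothermal: W = nRT ln(V₂/V₁).
W = (0.405)(8.314)(483) × ln(10.8/6.94)
  = 1626 × 0.4422
W_by_gas = 719.2 J.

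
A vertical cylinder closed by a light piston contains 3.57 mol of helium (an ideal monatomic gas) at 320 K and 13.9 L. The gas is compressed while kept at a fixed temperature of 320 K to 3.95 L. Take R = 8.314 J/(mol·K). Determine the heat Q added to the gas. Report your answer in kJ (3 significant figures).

Q ≈ -12.0 kJ

Isothermal ⇒ ΔU = 0, so Q = W = nRT ln(V₂/V₁).
Q = (3.57)(8.314)(320) ln(3.95/13.9) = 9498 × -1.258 = -11950 J.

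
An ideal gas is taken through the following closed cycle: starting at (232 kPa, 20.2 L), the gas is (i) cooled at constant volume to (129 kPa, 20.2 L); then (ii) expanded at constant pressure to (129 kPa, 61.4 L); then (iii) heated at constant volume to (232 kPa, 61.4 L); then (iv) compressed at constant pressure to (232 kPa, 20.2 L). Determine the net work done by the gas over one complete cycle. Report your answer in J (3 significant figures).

W_net ≈ -4240 J

Constant-volume legs do no work.
W(ii) = (129)(61.4 − 20.2) = 5315 J; W(iv) = (232)(20.2 − 61.4) = -9558 J.
W_net = 5315 − 9558 = -4244 J (the counter-clockwise enclosed area).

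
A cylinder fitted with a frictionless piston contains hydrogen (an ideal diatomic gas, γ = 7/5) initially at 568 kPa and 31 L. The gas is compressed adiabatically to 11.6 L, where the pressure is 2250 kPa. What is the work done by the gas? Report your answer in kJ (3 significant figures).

W ≈ -21.2 kJ

Adiabatic: W = (P₁V₁ − P₂V₂)/(γ − 1) with γ = 7/5.
P₁V₁ = 17608 J, P₂V₂ = 26100 J.
W = (17608 − 26100) / 0.4 = -21230 J.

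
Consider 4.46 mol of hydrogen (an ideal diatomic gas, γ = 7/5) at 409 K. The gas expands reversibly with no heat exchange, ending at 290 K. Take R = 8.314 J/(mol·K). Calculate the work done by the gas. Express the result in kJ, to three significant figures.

Adiabatic ⇒ Q = 0, so W_by = −ΔU = nCᵥ(T₁ − T₂).
Cᵥ = 5R/2 = 20.79 J/(mol·K).
W = (4.46)(20.79)(409 − 290) = 11031 J.

W ≈ 11.0 kJ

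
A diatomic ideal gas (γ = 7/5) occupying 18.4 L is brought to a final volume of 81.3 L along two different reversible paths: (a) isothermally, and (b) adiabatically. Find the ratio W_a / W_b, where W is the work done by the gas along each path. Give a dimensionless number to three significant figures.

W_a / W_b ≈ 1.33

Path (a) isothermal: W = P₁V₁ ln(V₂/V₁) → W_a/(P₁V₁) = 1.486.
Path (b) adiabatic: W = P₁V₁(1 − (V₁/V₂)^(γ−1))/(γ−1) → W_b/(P₁V₁) = 1.12.
W_a / W_b = 1.486 / 1.12 = 1.326.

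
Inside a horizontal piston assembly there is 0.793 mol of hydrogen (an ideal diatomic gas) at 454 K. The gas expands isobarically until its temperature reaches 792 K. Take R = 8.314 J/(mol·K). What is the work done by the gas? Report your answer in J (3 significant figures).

W ≈ 2230 J

Isobaric: W = P ΔV = nR ΔT.
W = (0.793)(8.314)(792 − 454) = 2228 J.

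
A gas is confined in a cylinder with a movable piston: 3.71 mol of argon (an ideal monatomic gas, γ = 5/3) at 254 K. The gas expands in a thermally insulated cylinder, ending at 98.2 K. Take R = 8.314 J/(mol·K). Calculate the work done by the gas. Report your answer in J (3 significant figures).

Adiabatic ⇒ Q = 0, so W_by = −ΔU = nCᵥ(T₁ − T₂).
Cᵥ = 3R/2 = 12.47 J/(mol·K).
W = (3.71)(12.47)(254 − 98.2) = 7208 J.

W ≈ 7210 J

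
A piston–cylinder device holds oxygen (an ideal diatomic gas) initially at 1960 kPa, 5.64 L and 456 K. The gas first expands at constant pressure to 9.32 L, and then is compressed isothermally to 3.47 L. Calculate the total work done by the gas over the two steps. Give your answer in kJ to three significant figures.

Step 1 (isobaric): W = PΔV = (1960 kPa)(9.32 − 5.64 L) = 7213 J.
After step 1: P = 1960 kPa, V = 9.32 L, T = 753.5 K.
Step 2 (isothermal): W = P₁V₁ ln(V₂/V₁) = (18267) ln(3.47/9.32) = -18048 J.
W_total = 7213 − 18048 = -10835 J.

W_total ≈ -10.8 kJ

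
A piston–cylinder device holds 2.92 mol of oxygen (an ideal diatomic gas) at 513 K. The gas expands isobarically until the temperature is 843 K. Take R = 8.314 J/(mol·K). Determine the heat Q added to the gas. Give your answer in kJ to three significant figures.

Isobaric: W = nRΔT = (2.92)(8.314)(330) = 8011 J.
ΔU = nCᵥΔT with Cᵥ = 5R/2: ΔU = (2.92)(20.79)(330) = 20028 J.
Q = ΔU + W = 20028 + 8011 = 28040 J.

Q ≈ 28.0 kJ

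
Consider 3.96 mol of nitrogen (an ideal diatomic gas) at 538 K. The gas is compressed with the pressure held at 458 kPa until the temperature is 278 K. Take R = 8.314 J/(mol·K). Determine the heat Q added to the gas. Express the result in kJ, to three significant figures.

Q ≈ -30.0 kJ

Isobaric: W = nRΔT = (3.96)(8.314)(-260) = -8560 J.
ΔU = nCᵥΔT with Cᵥ = 5R/2: ΔU = (3.96)(20.79)(-260) = -21400 J.
Q = ΔU + W = -21400 − 8560 = -29960 J.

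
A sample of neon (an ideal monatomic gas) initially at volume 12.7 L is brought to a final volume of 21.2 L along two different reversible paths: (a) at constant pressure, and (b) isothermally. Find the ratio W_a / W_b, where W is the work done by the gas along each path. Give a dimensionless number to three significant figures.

Path (a) isobaric: W = P₁(V₂ − V₁) → W_a/(P₁V₁) = 0.6693.
Path (b) isothermal: W = P₁V₁ ln(V₂/V₁) → W_b/(P₁V₁) = 0.5124.
W_a / W_b = 0.6693 / 0.5124 = 1.306.

W_a / W_b ≈ 1.31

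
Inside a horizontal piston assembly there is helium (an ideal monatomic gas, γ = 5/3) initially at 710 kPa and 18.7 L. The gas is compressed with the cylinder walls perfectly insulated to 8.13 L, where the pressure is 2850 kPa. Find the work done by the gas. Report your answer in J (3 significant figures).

W ≈ -14800 J

Adiabatic: W = (P₁V₁ − P₂V₂)/(γ − 1) with γ = 5/3.
P₁V₁ = 13277 J, P₂V₂ = 23171 J.
W = (13277 − 23171) / 0.6667 = -14840 J.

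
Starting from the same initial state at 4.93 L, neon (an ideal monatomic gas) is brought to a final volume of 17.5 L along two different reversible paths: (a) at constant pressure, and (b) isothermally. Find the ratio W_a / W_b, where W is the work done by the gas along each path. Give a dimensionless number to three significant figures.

Path (a) isobaric: W = P₁(V₂ − V₁) → W_a/(P₁V₁) = 2.55.
Path (b) isothermal: W = P₁V₁ ln(V₂/V₁) → W_b/(P₁V₁) = 1.267.
W_a / W_b = 2.55 / 1.267 = 2.013.

W_a / W_b ≈ 2.01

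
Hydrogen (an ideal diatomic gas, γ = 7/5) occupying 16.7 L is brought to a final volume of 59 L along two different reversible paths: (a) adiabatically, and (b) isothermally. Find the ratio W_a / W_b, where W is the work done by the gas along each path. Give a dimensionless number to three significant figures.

Path (a) adiabatic: W = P₁V₁(1 − (V₁/V₂)^(γ−1))/(γ−1) → W_a/(P₁V₁) = 0.991.
Path (b) isothermal: W = P₁V₁ ln(V₂/V₁) → W_b/(P₁V₁) = 1.262.
W_a / W_b = 0.991 / 1.262 = 0.7852.

W_a / W_b ≈ 0.785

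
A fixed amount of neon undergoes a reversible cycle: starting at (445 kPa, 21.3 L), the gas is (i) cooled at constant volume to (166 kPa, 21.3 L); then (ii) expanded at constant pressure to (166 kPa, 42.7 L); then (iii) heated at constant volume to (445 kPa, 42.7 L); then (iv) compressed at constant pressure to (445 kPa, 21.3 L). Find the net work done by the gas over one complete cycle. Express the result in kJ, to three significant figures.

W_net ≈ -5.97 kJ

Constant-volume legs do no work.
W(ii) = (166)(42.7 − 21.3) = 3552 J; W(iv) = (445)(21.3 − 42.7) = -9523 J.
W_net = 3552 − 9523 = -5971 J (the counter-clockwise enclosed area).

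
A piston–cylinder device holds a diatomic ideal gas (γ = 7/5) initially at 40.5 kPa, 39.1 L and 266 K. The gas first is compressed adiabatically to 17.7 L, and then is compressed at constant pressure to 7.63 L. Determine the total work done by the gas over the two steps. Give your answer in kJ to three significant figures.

Step 1 (adiabatic): W = (P₁V₁ − P₂V₂)/(γ−1) = (1584 − 2174)/0.4 = -1477 J.
After step 1: P = 122.8 kPa, V = 17.7 L, T = 365.2 K.
Step 2 (isobaric): W = PΔV = (122.8 kPa)(7.63 − 17.7 L) = -1237 J.
W_total = -1477 − 1237 = -2714 J.

W_total ≈ -2.71 kJ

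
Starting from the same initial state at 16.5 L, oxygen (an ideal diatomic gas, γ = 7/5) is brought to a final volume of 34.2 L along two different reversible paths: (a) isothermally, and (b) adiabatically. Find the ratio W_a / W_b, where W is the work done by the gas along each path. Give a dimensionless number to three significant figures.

W_a / W_b ≈ 1.15

Path (a) isothermal: W = P₁V₁ ln(V₂/V₁) → W_a/(P₁V₁) = 0.7289.
Path (b) adiabatic: W = P₁V₁(1 − (V₁/V₂)^(γ−1))/(γ−1) → W_b/(P₁V₁) = 0.6322.
W_a / W_b = 0.7289 / 0.6322 = 1.153.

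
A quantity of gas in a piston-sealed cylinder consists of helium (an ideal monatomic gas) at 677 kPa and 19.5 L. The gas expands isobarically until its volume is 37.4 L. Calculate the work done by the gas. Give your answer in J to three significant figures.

Isobaric: W = P ΔV.
W = (677 kPa)(37.4 − 19.5 L) = (677)(17.9) = 12118 J.

W ≈ 12100 J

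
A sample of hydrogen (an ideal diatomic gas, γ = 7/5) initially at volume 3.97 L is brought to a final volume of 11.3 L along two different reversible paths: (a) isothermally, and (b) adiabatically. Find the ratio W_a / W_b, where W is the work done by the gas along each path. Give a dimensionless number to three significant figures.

W_a / W_b ≈ 1.22

Path (a) isothermal: W = P₁V₁ ln(V₂/V₁) → W_a/(P₁V₁) = 1.046.
Path (b) adiabatic: W = P₁V₁(1 − (V₁/V₂)^(γ−1))/(γ−1) → W_b/(P₁V₁) = 0.8548.
W_a / W_b = 1.046 / 0.8548 = 1.224.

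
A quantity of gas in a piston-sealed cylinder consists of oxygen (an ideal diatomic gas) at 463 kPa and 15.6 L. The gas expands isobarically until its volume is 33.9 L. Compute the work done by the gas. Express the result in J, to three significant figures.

Isobaric: W = P ΔV.
W = (463 kPa)(33.9 − 15.6 L) = (463)(18.3) = 8473 J.

W ≈ 8470 J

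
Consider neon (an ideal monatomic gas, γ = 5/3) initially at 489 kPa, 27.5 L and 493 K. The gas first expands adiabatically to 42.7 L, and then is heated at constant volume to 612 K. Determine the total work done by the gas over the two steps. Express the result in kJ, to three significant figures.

Step 1 (adiabatic): W = (P₁V₁ − P₂V₂)/(γ−1) = (13448 − 10029)/0.667 = 5128 J.
Step 2 (isochoric): W = 0 (constant volume).
W_total = 5128 + 0 = 5128 J.

W_total ≈ 5.13 kJ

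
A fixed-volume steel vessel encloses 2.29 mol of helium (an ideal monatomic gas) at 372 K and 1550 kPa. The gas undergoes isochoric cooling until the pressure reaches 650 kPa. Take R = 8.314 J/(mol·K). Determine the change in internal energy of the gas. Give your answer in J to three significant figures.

ΔU ≈ -6170 J

Constant volume ⇒ W = 0, so Q = ΔU = nCᵥΔT with Cᵥ = 3R/2 = 12.47 J/(mol·K).
At constant V, T₂/T₁ = P₂/P₁ ⇒ ΔT = T₁(P₂/P₁ − 1) = 372·(650/1550 − 1) = -216 K.
ΔU = (2.29)(12.47)(-216) = -6169 J.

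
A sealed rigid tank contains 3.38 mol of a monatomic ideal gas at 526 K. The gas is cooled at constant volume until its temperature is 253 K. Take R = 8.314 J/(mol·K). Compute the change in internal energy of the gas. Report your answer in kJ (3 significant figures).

ΔU ≈ -11.5 kJ

Constant volume ⇒ W = 0, so Q = ΔU = nCᵥΔT with Cᵥ = 3R/2 = 12.47 J/(mol·K).
ΔU = (3.38)(12.47)(253 − 526) = -11507 J.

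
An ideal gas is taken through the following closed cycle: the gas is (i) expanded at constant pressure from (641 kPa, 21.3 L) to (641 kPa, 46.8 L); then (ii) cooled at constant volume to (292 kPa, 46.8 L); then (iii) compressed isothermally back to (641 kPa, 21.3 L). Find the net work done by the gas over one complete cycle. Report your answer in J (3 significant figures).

W_net ≈ 5590 J

Leg (i): W = PΔV = (641)(46.8 − 21.3) = 16345 J.
Leg (ii): W = 0.
Leg (iii): W = PᵢVᵢ ln(V_f/Vᵢ) = (13666) ln(21.3/46.8) = -10757 J.
W_net = 16345 − 10757 = 5588 J.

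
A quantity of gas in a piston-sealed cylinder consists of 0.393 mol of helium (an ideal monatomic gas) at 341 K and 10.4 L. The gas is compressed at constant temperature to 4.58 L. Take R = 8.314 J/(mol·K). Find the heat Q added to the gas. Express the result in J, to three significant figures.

Q ≈ -914 J

Isothermal ⇒ ΔU = 0, so Q = W = nRT ln(V₂/V₁).
Q = (0.393)(8.314)(341) ln(4.58/10.4) = 1114 × -0.8201 = -913.7 J.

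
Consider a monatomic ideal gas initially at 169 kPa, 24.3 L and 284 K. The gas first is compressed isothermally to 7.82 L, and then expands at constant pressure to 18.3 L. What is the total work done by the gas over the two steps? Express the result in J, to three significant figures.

W_total ≈ 847 J

Step 1 (isothermal): W = P₁V₁ ln(V₂/V₁) = (4107) ln(7.82/24.3) = -4656 J.
After step 1: P = 525.2 kPa, V = 7.82 L, T = 284 K.
Step 2 (isobaric): W = PΔV = (525.2 kPa)(18.3 − 7.82 L) = 5504 J.
W_total = -4656 + 5504 = 847.5 J.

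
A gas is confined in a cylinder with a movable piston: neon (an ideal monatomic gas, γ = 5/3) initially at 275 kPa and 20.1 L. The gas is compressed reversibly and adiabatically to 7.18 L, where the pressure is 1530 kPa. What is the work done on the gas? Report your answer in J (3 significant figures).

W ≈ 8190 J

Adiabatic: W = (P₁V₁ − P₂V₂)/(γ − 1) with γ = 5/3.
P₁V₁ = 5528 J, P₂V₂ = 10985 J.
W = (5528 − 10985) / 0.6667 = -8187 J.
Work on gas = −W_by = 8187 J.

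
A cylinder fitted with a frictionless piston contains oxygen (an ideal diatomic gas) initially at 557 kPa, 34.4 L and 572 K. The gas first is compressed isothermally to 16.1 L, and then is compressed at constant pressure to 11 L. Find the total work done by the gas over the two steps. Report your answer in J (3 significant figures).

W_total ≈ -20600 J

Step 1 (isothermal): W = P₁V₁ ln(V₂/V₁) = (19161) ln(16.1/34.4) = -14548 J.
After step 1: P = 1190 kPa, V = 16.1 L, T = 572 K.
Step 2 (isobaric): W = PΔV = (1190 kPa)(11 − 16.1 L) = -6070 J.
W_total = -14548 − 6070 = -20617 J.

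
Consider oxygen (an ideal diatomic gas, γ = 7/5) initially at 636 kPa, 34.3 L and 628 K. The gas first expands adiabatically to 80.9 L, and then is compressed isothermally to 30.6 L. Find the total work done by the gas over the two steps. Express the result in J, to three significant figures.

W_total ≈ 797 J

Step 1 (adiabatic): W = (P₁V₁ − P₂V₂)/(γ−1) = (21815 − 15477)/0.4 = 15844 J.
After step 1: P = 191.3 kPa, V = 80.9 L, T = 445.6 K.
Step 2 (isothermal): W = P₁V₁ ln(V₂/V₁) = (15477) ln(30.6/80.9) = -15047 J.
W_total = 15844 − 15047 = 797.2 J.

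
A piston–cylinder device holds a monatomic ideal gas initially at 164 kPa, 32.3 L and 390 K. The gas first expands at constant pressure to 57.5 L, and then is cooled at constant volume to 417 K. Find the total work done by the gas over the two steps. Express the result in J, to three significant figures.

W_total ≈ 4130 J

Step 1 (isobaric): W = PΔV = (164 kPa)(57.5 − 32.3 L) = 4133 J.
Step 2 (isochoric): W = 0 (constant volume).
W_total = 4133 + 0 = 4133 J.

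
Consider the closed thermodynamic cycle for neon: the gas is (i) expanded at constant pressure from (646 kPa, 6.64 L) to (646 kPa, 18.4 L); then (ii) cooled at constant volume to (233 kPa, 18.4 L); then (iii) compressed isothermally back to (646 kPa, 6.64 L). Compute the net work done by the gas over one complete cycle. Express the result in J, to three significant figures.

W_net ≈ 3230 J

Leg (i): W = PΔV = (646)(18.4 − 6.64) = 7597 J.
Leg (ii): W = 0.
Leg (iii): W = PᵢVᵢ ln(V_f/Vᵢ) = (4287) ln(6.64/18.4) = -4370 J.
W_net = 7597 − 4370 = 3227 J.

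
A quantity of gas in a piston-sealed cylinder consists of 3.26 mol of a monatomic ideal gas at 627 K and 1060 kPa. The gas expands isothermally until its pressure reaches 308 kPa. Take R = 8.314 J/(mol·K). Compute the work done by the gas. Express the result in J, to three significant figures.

W ≈ 21000 J

Isothermal process: W = nRT ln(V₂/V₁) = nRT ln(P₁/P₂).
W = (3.26)(8.314)(627) × ln(1060/308)
  = 16994 × ln(3.442) = 16994 × 1.236
W_by_gas = 21003 J.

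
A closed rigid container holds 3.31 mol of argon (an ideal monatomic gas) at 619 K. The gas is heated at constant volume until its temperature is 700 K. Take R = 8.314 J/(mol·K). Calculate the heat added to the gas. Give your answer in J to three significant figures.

Constant volume ⇒ W = 0, so Q = ΔU = nCᵥΔT with Cᵥ = 3R/2 = 12.47 J/(mol·K).
ΔU = (3.31)(12.47)(700 − 619) = 3344 J.

Q ≈ 3340 J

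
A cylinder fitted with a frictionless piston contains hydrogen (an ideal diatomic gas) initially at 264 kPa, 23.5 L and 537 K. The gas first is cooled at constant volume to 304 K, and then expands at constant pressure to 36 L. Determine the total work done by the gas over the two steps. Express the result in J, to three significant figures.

Step 1 (isochoric): W = 0 (constant volume).
After step 1: P = 149.5 kPa (V unchanged).
Step 2 (isobaric): W = PΔV = (149.5 kPa)(36 − 23.5 L) = 1868 J.
W_total = 0 + 1868 = 1868 J.

W_total ≈ 1870 J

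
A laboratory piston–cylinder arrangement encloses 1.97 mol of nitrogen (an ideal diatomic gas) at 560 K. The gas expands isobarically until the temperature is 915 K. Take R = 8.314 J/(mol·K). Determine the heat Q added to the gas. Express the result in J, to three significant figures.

Q ≈ 20400 J

Isobaric: W = nRΔT = (1.97)(8.314)(355) = 5814 J.
ΔU = nCᵥΔT with Cᵥ = 5R/2: ΔU = (1.97)(20.79)(355) = 14536 J.
Q = ΔU + W = 14536 + 5814 = 20350 J.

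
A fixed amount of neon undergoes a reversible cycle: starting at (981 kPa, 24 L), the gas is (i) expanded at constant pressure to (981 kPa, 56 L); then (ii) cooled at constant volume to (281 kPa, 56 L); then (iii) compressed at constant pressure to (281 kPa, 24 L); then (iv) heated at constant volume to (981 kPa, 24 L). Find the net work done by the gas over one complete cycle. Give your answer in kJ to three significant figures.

Constant-volume legs do no work.
W(i) = (981)(56 − 24) = 31392 J; W(iii) = (281)(24 − 56) = -8992 J.
W_net = 31392 − 8992 = 22400 J (the clockwise enclosed area).

W_net ≈ 22.4 kJ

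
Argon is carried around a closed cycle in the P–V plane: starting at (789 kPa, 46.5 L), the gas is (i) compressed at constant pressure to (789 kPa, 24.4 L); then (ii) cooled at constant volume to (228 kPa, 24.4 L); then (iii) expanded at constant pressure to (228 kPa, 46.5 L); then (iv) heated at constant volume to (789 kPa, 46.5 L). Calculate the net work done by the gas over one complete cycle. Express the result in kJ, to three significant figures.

W_net ≈ -12.4 kJ

Constant-volume legs do no work.
W(i) = (789)(24.4 − 46.5) = -17437 J; W(iii) = (228)(46.5 − 24.4) = 5039 J.
W_net = -17437 + 5039 = -12398 J (the counter-clockwise enclosed area).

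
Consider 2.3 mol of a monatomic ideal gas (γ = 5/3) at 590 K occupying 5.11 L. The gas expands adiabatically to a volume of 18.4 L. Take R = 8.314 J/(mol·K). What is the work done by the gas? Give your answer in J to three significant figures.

Adiabatic: TV^(γ−1) = const with γ = 5/3.
T₂ = T₁ (V₁/V₂)^(γ−1) = 590 × (5.11/18.4)^0.667 = 590 × 0.4257 = 251.1 K.
W_by = nCᵥ(T₁ − T₂) = (2.3)(12.47)(590 − 251.1) = 9720 J.

W ≈ 9720 J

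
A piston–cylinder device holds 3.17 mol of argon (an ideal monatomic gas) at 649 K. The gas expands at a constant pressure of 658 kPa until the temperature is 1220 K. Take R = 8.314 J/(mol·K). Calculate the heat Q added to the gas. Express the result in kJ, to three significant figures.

Isobaric: W = nRΔT = (3.17)(8.314)(571) = 15049 J.
ΔU = nCᵥΔT with Cᵥ = 3R/2: ΔU = (3.17)(12.47)(571) = 22573 J.
Q = ΔU + W = 22573 + 15049 = 37622 J.

Q ≈ 37.6 kJ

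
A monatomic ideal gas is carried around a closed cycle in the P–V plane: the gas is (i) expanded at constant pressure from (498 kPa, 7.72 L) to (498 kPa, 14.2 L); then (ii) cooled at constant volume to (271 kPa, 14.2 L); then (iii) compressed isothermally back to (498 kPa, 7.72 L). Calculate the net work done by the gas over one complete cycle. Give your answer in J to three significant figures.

Leg (i): W = PΔV = (498)(14.2 − 7.72) = 3227 J.
Leg (ii): W = 0.
Leg (iii): W = PᵢVᵢ ln(V_f/Vᵢ) = (3848) ln(7.72/14.2) = -2345 J.
W_net = 3227 − 2345 = 881.8 J.

W_net ≈ 882 J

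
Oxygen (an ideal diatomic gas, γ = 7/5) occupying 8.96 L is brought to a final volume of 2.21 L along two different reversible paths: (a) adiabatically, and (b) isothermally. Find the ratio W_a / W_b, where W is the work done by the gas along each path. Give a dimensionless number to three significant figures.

Path (a) adiabatic: W = P₁V₁(1 − (V₁/V₂)^(γ−1))/(γ−1) → W_a/(P₁V₁) = -1.876.
Path (b) isothermal: W = P₁V₁ ln(V₂/V₁) → W_b/(P₁V₁) = -1.4.
W_a / W_b = -1.876 / -1.4 = 1.34.

W_a / W_b ≈ 1.34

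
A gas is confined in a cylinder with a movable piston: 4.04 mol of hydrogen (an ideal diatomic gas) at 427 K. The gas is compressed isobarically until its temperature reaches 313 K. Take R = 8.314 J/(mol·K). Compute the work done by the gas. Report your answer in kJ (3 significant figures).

Isobaric: W = P ΔV = nR ΔT.
W = (4.04)(8.314)(313 − 427) = -3829 J.

W ≈ -3.83 kJ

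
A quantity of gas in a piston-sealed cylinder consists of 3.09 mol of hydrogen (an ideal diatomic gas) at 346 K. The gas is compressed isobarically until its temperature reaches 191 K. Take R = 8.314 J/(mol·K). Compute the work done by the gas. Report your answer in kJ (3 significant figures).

W ≈ -3.98 kJ

Isobaric: W = P ΔV = nR ΔT.
W = (3.09)(8.314)(191 − 346) = -3982 J.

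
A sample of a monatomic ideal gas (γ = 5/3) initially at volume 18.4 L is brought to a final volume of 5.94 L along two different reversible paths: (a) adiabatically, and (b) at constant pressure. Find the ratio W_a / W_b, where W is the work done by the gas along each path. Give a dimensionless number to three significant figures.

W_a / W_b ≈ 2.49

Path (a) adiabatic: W = P₁V₁(1 − (V₁/V₂)^(γ−1))/(γ−1) → W_a/(P₁V₁) = -1.687.
Path (b) isobaric: W = P₁(V₂ − V₁) → W_b/(P₁V₁) = -0.6772.
W_a / W_b = -1.687 / -0.6772 = 2.492.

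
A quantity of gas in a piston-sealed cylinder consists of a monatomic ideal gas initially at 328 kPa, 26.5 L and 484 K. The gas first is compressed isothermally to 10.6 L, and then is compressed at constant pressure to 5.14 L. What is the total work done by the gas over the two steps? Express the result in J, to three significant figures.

Step 1 (isothermal): W = P₁V₁ ln(V₂/V₁) = (8692) ln(10.6/26.5) = -7964 J.
After step 1: P = 820 kPa, V = 10.6 L, T = 484 K.
Step 2 (isobaric): W = PΔV = (820 kPa)(5.14 − 10.6 L) = -4477 J.
W_total = -7964 − 4477 = -12442 J.

W_total ≈ -12400 J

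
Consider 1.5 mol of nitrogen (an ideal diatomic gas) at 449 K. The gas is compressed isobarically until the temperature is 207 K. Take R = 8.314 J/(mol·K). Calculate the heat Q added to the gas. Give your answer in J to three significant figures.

Q ≈ -10600 J

Isobaric: W = nRΔT = (1.5)(8.314)(-242) = -3018 J.
ΔU = nCᵥΔT with Cᵥ = 5R/2: ΔU = (1.5)(20.79)(-242) = -7545 J.
Q = ΔU + W = -7545 − 3018 = -10563 J.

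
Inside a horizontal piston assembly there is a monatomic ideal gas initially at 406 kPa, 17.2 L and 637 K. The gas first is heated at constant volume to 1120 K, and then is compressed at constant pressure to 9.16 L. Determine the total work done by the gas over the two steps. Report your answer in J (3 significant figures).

Step 1 (isochoric): W = 0 (constant volume).
After step 1: P = 713.8 kPa (V unchanged).
Step 2 (isobaric): W = PΔV = (713.8 kPa)(9.16 − 17.2 L) = -5739 J.
W_total = 0 − 5739 = -5739 J.

W_total ≈ -5740 J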